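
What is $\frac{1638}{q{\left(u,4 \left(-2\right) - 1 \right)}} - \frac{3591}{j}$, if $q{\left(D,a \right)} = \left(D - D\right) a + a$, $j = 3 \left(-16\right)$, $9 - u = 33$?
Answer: $- \frac{1715}{16} \approx -107.19$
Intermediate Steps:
$u = -24$ ($u = 9 - 33 = -24$)
$j = -48$
$q{\left(D,a \right)} = a$ ($q{\left(D,a \right)} = 0 a + a = 0 + a = a$)
$\frac{1638}{q{\left(u,4 \left(-2\right) - 1 \right)}} - \frac{3591}{j} = \frac{1638}{4 \left(-2\right) - 1} - \frac{3591}{-48} = \frac{1638}{-8 - 1} - - \frac{1197}{16} = \frac{1638}{-9} + \frac{1197}{16} = 1638 \left(- \frac{1}{9}\right) + \frac{1197}{16} = -182 + \frac{1197}{16} = - \frac{1715}{16}$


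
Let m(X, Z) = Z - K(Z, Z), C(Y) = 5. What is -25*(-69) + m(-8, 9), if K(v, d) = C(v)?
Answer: 1729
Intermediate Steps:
K(v, d) = 5
m(X, Z) = -5 + Z (m(X, Z) = Z - 1*5 = Z - 5 = -5 + Z)
-25*(-69) + m(-8, 9) = -25*(-69) + (-5 + 9) = 1725 + 4 = 1729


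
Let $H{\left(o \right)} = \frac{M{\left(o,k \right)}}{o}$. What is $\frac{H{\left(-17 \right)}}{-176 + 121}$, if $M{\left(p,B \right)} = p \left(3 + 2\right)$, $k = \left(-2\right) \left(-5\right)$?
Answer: $- \frac{1}{11} \approx -0.090909$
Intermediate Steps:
$k = 10$
$M{\left(p,B \right)} = 5 p$ ($M{\left(p,B \right)} = p 5 = 5 p$)
$H{\left(o \right)} = 5$ ($H{\left(o \right)} = \frac{5 o}{o} = 5$)
$\frac{H{\left(-17 \right)}}{-176 + 121} = \frac{5}{-176 + 121} = \frac{5}{-55} = 5 \left(- \frac{1}{55}\right) = - \frac{1}{11}$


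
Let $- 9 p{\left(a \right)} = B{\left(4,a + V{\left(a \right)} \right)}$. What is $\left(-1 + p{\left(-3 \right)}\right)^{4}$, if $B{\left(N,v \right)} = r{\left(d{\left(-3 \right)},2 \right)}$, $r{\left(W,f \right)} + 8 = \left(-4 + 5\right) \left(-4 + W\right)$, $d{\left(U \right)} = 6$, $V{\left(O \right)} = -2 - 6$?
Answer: $\frac{1}{81} \approx 0.012346$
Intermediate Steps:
$V{\left(O \right)} = -8$ ($V{\left(O \right)} = -2 - 6 = -8$)
$r{\left(W,f \right)} = -12 + W$ ($r{\left(W,f \right)} = -8 + \left(-4 + 5\right) \left(-4 + W\right) = -8 + 1 \left(-4 + W\right) = -8 + \left(-4 + W\right) = -12 + W$)
$B{\left(N,v \right)} = -6$ ($B{\left(N,v \right)} = -12 + 6 = -6$)
$p{\left(a \right)} = \frac{2}{3}$ ($p{\left(a \right)} = \left(- \frac{1}{9}\right) \left(-6\right) = \frac{2}{3}$)
$\left(-1 + p{\left(-3 \right)}\right)^{4} = \left(-1 + \frac{2}{3}\right)^{4} = \left(- \frac{1}{3}\right)^{4} = \frac{1}{81}$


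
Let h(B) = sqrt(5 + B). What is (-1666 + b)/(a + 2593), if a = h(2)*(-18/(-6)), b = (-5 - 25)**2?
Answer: -993119/3361793 + 1149*sqrt(7)/3361793 ≈ -0.29451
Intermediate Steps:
b = 900 (b = (-30)**2 = 900)
a = 3*sqrt(7) (a = sqrt(5 + 2)*(-18/(-6)) = sqrt(7)*(-18*(-1/6)) = sqrt(7)*3 = 3*sqrt(7) ≈ 7.9373)
(-1666 + b)/(a + 2593) = (-1666 + 900)/(3*sqrt(7) + 2593) = -766/(2593 + 3*sqrt(7))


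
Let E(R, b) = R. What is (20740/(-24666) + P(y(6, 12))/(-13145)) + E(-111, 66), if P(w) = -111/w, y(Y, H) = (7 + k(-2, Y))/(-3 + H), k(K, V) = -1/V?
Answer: -743310699683/6646808685 ≈ -111.83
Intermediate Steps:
y(Y, H) = (7 - 1/Y)/(-3 + H)
(20740/(-24666) + P(y(6, 12))/(-13145)) + E(-111, 66) = (20740/(-24666) - 111*6*(-3 + 12)/(-1 + 7*6)/(-13145)) - 111 = (20740*(-1/24666) - 111*54/(-1 + 42)*(-1/13145)) - 111 = (-10370/12333 - 111/((1/6)*(1/9)*41)*(-1/13145)) - 111 = (-10370/12333 - 111/41/54*(-1/13145)) - 111 = (-10370/12333 - 111*54/41*(-1/13145)) - 111 = (-10370/12333 - 5994/41*(-1/13145)) - 111 = (-10370/12333 + 5994/538945) - 111 = -5514935648/6646808685 - 111 = -743310699683/6646808685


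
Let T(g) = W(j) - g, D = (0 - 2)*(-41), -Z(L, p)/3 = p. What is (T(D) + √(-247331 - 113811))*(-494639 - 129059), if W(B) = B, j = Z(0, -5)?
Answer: 41787766 - 623698*I*√361142 ≈ 4.1788e+7 - 3.7481e+8*I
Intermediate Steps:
Z(L, p) = -3*p
j = 15 (j = -3*(-5) = 15)
D = 82 (D = -2*(-41) = 82)
T(g) = 15 - g
(T(D) + √(-247331 - 113811))*(-494639 - 129059) = ((15 - 1*82) + √(-247331 - 113811))*(-494639 - 129059) = ((15 - 82) + √(-361142))*(-623698) = (-67 + I*√361142)*(-623698) = 41787766 - 623698*I*√361142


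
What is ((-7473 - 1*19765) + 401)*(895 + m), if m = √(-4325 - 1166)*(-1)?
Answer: -24019115 + 456229*I*√19 ≈ -2.4019e+7 + 1.9887e+6*I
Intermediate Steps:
m = -17*I*√19 (m = √(-5491)*(-1) = (17*I*√19)*(-1) = -17*I*√19 ≈ -74.101*I)
((-7473 - 1*19765) + 401)*(895 + m) = ((-7473 - 1*19765) + 401)*(895 - 17*I*√19) = ((-7473 - 19765) + 401)*(895 - 17*I*√19) = (-27238 + 401)*(895 - 17*I*√19) = -26837*(895 - 17*I*√19) = -24019115 + 456229*I*√19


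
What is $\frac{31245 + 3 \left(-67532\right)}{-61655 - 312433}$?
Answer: $\frac{57117}{124696} \approx 0.45805$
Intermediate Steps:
$\frac{31245 + 3 \left(-67532\right)}{-61655 - 312433} = \frac{31245 - 202596}{-374088} = \left(-171351\right) \left(- \frac{1}{374088}\right) = \frac{57117}{124696}$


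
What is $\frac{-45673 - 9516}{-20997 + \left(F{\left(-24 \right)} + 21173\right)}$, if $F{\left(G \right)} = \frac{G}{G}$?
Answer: $- \frac{55189}{177} \approx -311.8$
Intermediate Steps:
$F{\left(G \right)} = 1$
$\frac{-45673 - 9516}{-20997 + \left(F{\left(-24 \right)} + 21173\right)} = \frac{-45673 - 9516}{-20997 + \left(1 + 21173\right)} = - \frac{55189}{-20997 + 21174} = - \frac{55189}{177}$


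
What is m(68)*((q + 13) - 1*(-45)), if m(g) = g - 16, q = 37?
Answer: 4940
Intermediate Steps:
m(g) = -16 + g
m(68)*((q + 13) - 1*(-45)) = (-16 + 68)*((37 + 13) - 1*(-45)) = 52*(50 + 45) = 52*95 = 4940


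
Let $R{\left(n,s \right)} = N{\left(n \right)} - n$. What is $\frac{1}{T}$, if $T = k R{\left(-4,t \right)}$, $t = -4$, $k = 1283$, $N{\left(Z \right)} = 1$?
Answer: $\frac{1}{6415} \approx 0.00015588$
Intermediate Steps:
$R{\left(n,s \right)} = 1 - n$
$T = 6415$ ($T = 1283 \left(1 - -4\right) = 1283 \left(1 + 4\right) = 1283 \cdot 5 = 6415$)
$\frac{1}{T} = \frac{1}{6415}$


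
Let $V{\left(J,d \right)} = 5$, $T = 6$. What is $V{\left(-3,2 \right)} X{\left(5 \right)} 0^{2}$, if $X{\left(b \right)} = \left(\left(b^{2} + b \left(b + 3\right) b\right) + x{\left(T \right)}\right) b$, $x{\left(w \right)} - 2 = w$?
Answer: $0$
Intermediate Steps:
$x{\left(w \right)} = 2 + w$
$X{\left(b \right)} = b \left(8 + b^{2} + b^{2} \left(3 + b\right)\right)$ ($X{\left(b \right)} = \left(\left(b^{2} + b \left(b + 3\right) b\right) + \left(2 + 6\right)\right) b = \left(\left(b^{2} + b \left(3 + b\right) b\right) + 8\right) b = \left(\left(b^{2} + b^{2} \left(3 + b\right)\right) + 8\right) b = \left(8 + b^{2} + b^{2} \left(3 + b\right)\right) b = b \left(8 + b^{2} + b^{2} \left(3 + b\right)\right)$)
$V{\left(-3,2 \right)} X{\left(5 \right)} 0^{2} = 5 \cdot 5 \left(8 + 5^{3} + 4 \cdot 5^{2}\right) 0^{2} = 5 \cdot 5 \left(8 + 125 + 4 \cdot 25\right) 0 = 5 \cdot 5 \left(8 + 125 + 100\right) 0 = 5 \cdot 5 \cdot 233 \cdot 0 = 5 \cdot 1165 \cdot 0 = 5825 \cdot 0 = 0$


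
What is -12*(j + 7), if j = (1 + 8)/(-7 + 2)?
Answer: -312/5 ≈ -62.400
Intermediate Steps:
j = -9/5 (j = 9/(-5) = 9*(-1/5) = -9/5 ≈ -1.8000)
-12*(j + 7) = -12*(-9/5 + 7) = -12*26/5 = -312/5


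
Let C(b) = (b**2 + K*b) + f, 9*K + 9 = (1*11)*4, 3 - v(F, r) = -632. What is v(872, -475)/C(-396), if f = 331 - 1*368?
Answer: 635/155239 ≈ 0.0040905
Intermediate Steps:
v(F, r) = 635 (v(F, r) = 3 - 1*(-632) = 3 + 632 = 635)
K = 35/9 (K = -1 + ((1*11)*4)/9 = -1 + (11*4)/9 = -1 + (1/9)*44 = -1 + 44/9 = 35/9 ≈ 3.8889)
f = -37 (f = 331 - 368 = -37)
C(b) = -37 + b**2 + 35*b/9 (C(b) = (b**2 + 35*b/9) - 37 = -37 + b**2 + 35*b/9)
v(872, -475)/C(-396) = 635/(-37 + (-396)**2 + (35/9)*(-396)) = 635/(-37 + 156816 - 1540) = 635/155239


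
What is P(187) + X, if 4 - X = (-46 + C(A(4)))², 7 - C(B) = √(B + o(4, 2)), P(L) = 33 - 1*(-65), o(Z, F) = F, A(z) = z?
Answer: 102 - (39 + √6)² ≈ -1616.1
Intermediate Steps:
P(L) = 98 (P(L) = 33 + 65 = 98)
C(B) = 7 - √(2 + B) (C(B) = 7 - √(B + 2) = 7 - √(2 + B))
X = 4 - (-39 - √6)² (X = 4 - (-46 + (7 - √(2 + 4)))² = 4 - (-46 + (7 - √6))² = 4 - (-39 - √6)² ≈ -1714.1)
P(187) + X = 98 + (4 - (39 + √6)²) = 102 - (39 + √6)²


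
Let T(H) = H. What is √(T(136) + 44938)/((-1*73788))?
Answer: -√45074/73788 ≈ -0.0028772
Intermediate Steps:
√(T(136) + 44938)/((-1*73788)) = √(136 + 44938)/((-1*73788)) = √45074/(-73788) = √45074*(-1/73788) = -√45074/73788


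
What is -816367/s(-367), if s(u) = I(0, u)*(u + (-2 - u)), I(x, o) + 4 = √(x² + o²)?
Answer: 816367/726 ≈ 1124.5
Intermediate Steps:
I(x, o) = -4 + √(o² + x²) (I(x, o) = -4 + √(x² + o²) = -4 + √(o² + x²))
s(u) = 8 - 2*√(u²) (s(u) = (-4 + √(u² + 0²))*(u + (-2 - u)) = (-4 + √(u² + 0))*(-2) = (-4 + √(u²))*(-2) = 8 - 2*√(u²))
-816367/s(-367) = -816367/(8 - 2*√((-367)²)) = -816367/(8 - 2*√134689) = -816367/(8 - 2*367) = -816367/(8 - 734) = -816367/(-726) = -816367*(-1/726) = 816367/726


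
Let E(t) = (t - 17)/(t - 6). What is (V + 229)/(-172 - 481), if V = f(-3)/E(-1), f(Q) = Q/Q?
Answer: -4129/11754 ≈ -0.35128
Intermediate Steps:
f(Q) = 1
E(t) = (-17 + t)/(-6 + t)
V = 7/18 (V = 1/((-17 - 1)/(-6 - 1)) = 1/(-18/(-7)) = 1/(-⅐*(-18)) = 1/(18/7) = 1*(7/18) = 7/18 ≈ 0.38889)
(V + 229)/(-172 - 481) = (7/18 + 229)/(-172 - 481) = (4129/18)/(-653) = (4129/18)*(-1/653) = -4129/11754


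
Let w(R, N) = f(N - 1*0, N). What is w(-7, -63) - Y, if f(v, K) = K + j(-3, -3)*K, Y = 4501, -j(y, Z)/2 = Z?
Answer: -4942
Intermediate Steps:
j(y, Z) = -2*Z
f(v, K) = 7*K (f(v, K) = K + (-2*(-3))*K = K + 6*K = 7*K)
w(R, N) = 7*N
w(-7, -63) - Y = 7*(-63) - 1*4501 = -441 - 4501 = -4942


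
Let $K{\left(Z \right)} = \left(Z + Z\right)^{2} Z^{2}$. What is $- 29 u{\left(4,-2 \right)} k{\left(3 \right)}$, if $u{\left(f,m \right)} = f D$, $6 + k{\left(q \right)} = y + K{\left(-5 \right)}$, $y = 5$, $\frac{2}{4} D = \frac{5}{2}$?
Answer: $-1449420$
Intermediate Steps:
$D = 5$ ($D = 2 \cdot \frac{5}{2} = 5$)
$K{\left(Z \right)} = 4 Z^{4}$ ($K{\left(Z \right)} = \left(2 Z\right)^{2} Z^{2} = 4 Z^{2} Z^{2} = 4 Z^{4}$)
$k{\left(q \right)} = 2499$ ($k{\left(q \right)} = -6 + \left(5 + 4 \left(-5\right)^{4}\right) = -6 + \left(5 + 4 \cdot 625\right) = -6 + \left(5 + 2500\right) = -6 + 2505 = 2499$)
$u{\left(f,m \right)} = 5 f$ ($u{\left(f,m \right)} = f 5 = 5 f$)
$- 29 u{\left(4,-2 \right)} k{\left(3 \right)} = - 29 \cdot 5 \cdot 4 \cdot 2499 = \left(-29\right) 20 \cdot 2499 = \left(-580\right) 2499 = -1449420$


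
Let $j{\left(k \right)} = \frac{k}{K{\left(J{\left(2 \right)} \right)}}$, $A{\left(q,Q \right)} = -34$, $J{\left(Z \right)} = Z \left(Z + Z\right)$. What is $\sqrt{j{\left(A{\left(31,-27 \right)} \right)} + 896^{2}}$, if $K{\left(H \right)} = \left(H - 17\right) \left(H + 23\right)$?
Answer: $\frac{\sqrt{6943556638}}{93} \approx 896.0$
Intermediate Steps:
$J{\left(Z \right)} = 2 Z^{2}$ ($J{\left(Z \right)} = Z 2 Z = 2 Z^{2}$)
$K{\left(H \right)} = \left(-17 + H\right) \left(23 + H\right)$
$j{\left(k \right)} = - \frac{k}{279}$ ($j{\left(k \right)} = \frac{k}{-391 + \left(2 \cdot 2^{2}\right)^{2} + 6 \cdot 2 \cdot 2^{2}} = \frac{k}{-391 + \left(2 \cdot 4\right)^{2} + 6 \cdot 2 \cdot 4} = \frac{k}{-391 + 8^{2} + 6 \cdot 8} = \frac{k}{-391 + 64 + 48} = \frac{k}{-279} = k \left(- \frac{1}{279}\right) = - \frac{k}{279}$)
$\sqrt{j{\left(A{\left(31,-27 \right)} \right)} + 896^{2}} = \sqrt{\left(- \frac{1}{279}\right) \left(-34\right) + 896^{2}} = \sqrt{\frac{34}{279} + 802816} = \sqrt{\frac{223985698}{279}} = \frac{\sqrt{6943556638}}{93}$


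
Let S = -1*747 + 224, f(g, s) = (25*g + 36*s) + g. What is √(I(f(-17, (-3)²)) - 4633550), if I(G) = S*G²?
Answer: 3*I*√1323978 ≈ 3451.9*I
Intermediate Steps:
f(g, s) = 26*g + 36*s
S = -523 (S = -747 + 224 = -523)
I(G) = -523*G²
√(I(f(-17, (-3)²)) - 4633550) = √(-523*(26*(-17) + 36*(-3)²)² - 4633550) = √(-523*(-442 + 36*9)² - 4633550) = √(-523*(-442 + 324)² - 4633550) = √(-523*(-118)² - 4633550) = √(-523*13924 - 4633550) = √(-7282252 - 4633550) = √(-11915802) = 3*I*√1323978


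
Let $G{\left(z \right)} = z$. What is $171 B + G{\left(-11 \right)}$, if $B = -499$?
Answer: $-85340$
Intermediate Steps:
$171 B + G{\left(-11 \right)} = 171 \left(-499\right) - 11 = -85329 - 11 = -85340$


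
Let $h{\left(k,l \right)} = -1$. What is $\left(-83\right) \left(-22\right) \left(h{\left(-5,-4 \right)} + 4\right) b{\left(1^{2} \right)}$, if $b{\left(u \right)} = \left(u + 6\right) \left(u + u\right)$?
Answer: $76692$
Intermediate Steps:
$b{\left(u \right)} = 2 u \left(6 + u\right)$ ($b{\left(u \right)} = \left(6 + u\right) 2 u = 2 u \left(6 + u\right)$)
$\left(-83\right) \left(-22\right) \left(h{\left(-5,-4 \right)} + 4\right) b{\left(1^{2} \right)} = \left(-83\right) \left(-22\right) \left(-1 + 4\right) 2 \cdot 1^{2} \left(6 + 1^{2}\right) = 1826 \cdot 3 \cdot 2 \cdot 1 \left(6 + 1\right) = 1826 \cdot 3 \cdot 2 \cdot 1 \cdot 7 = 1826 \cdot 3 \cdot 14 = 1826 \cdot 42 = 76692$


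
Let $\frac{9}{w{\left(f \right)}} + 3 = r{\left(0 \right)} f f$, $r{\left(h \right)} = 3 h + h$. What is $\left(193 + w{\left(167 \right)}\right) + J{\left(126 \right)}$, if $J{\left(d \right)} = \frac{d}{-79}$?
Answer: $\frac{14884}{79} \approx 188.41$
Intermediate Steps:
$J{\left(d \right)} = - \frac{d}{79}$ ($J{\left(d \right)} = d \left(- \frac{1}{79}\right) = - \frac{d}{79}$)
$r{\left(h \right)} = 4 h$
$w{\left(f \right)} = -3$ ($w{\left(f \right)} = \frac{9}{-3 + 4 \cdot 0 f f} = \frac{9}{-3 + 0 f f} = \frac{9}{-3 + 0 f} = \frac{9}{-3 + 0} = \frac{9}{-3} = 9 \left(- \frac{1}{3}\right) = -3$)
$\left(193 + w{\left(167 \right)}\right) + J{\left(126 \right)} = \left(193 - 3\right) - \frac{126}{79} = 190 - \frac{126}{79} = \frac{14884}{79}$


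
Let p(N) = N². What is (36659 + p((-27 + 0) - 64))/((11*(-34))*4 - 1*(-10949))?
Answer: 14980/3151 ≈ 4.7540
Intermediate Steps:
(36659 + p((-27 + 0) - 64))/((11*(-34))*4 - 1*(-10949)) = (36659 + ((-27 + 0) - 64)²)/((11*(-34))*4 - 1*(-10949)) = (36659 + (-27 - 64)²)/(-374*4 + 10949) = (36659 + (-91)²)/(-1496 + 10949) = (36659 + 8281)/9453 = 44940*(1/9453) = 14980/3151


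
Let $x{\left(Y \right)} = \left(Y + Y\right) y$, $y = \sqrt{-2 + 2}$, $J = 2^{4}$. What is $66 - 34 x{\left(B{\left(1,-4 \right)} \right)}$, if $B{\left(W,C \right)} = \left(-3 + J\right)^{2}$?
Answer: $66$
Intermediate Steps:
$J = 16$
$B{\left(W,C \right)} = 169$ ($B{\left(W,C \right)} = \left(-3 + 16\right)^{2} = 13^{2} = 169$)
$y = 0$ ($y = \sqrt{0} = 0$)
$x{\left(Y \right)} = 0$ ($x{\left(Y \right)} = \left(Y + Y\right) 0 = 2 Y 0 = 0$)
$66 - 34 x{\left(B{\left(1,-4 \right)} \right)} = 66 - 0 = 66 + 0 = 66$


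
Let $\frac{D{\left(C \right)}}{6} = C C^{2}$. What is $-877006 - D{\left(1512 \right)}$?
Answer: $-20740775374$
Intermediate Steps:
$D{\left(C \right)} = 6 C^{3}$ ($D{\left(C \right)} = 6 C C^{2} = 6 C^{3}$)
$-877006 - D{\left(1512 \right)} = -877006 - 6 \cdot 1512^{3} = -877006 - 6 \cdot 3456649728 = -877006 - 20739898368 = -20740775374$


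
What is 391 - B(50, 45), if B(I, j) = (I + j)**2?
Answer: -8634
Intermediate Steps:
391 - B(50, 45) = 391 - (50 + 45)**2 = 391 - 1*95**2 = 391 - 1*9025 = 391 - 9025 = -8634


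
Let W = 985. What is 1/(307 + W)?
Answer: 1/1292 ≈ 0.00077399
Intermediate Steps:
1/(307 + W) = 1/(307 + 985) = 1/1292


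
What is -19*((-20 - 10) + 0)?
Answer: 570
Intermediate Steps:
-19*((-20 - 10) + 0) = -19*(-30 + 0) = -19*(-30) = 570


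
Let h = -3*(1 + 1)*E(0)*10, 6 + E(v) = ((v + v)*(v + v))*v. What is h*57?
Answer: 20520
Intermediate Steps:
E(v) = -6 + 4*v**3 (E(v) = -6 + ((v + v)*(v + v))*v = -6 + ((2*v)*(2*v))*v = -6 + (4*v**2)*v = -6 + 4*v**3)
h = 360 (h = -3*(1 + 1)*(-6 + 4*0**3)*10 = -6*(-6 + 4*0)*10 = -6*(-6 + 0)*10 = -6*(-6)*10 = -3*(-12)*10 = 36*10 = 360)
h*57 = 360*57 = 20520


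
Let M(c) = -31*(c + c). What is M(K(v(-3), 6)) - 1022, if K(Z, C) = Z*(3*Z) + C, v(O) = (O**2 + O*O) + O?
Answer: -43244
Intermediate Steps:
v(O) = O + 2*O**2 (v(O) = (O**2 + O**2) + O = 2*O**2 + O = O + 2*O**2)
K(Z, C) = C + 3*Z**2 (K(Z, C) = 3*Z**2 + C = C + 3*Z**2)
M(c) = -62*c
M(K(v(-3), 6)) - 1022 = -62*(6 + 3*(-3*(1 + 2*(-3)))**2) - 1022 = -62*(6 + 3*(-3*(1 - 6))**2) - 1022 = -62*(6 + 3*(-3*(-5))**2) - 1022 = -62*(6 + 3*15**2) - 1022 = -62*(6 + 3*225) - 1022 = -62*(6 + 675) - 1022 = -62*681 - 1022 = -42222 - 1022 = -43244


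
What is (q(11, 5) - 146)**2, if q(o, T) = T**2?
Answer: 14641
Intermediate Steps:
(q(11, 5) - 146)**2 = (5**2 - 146)**2 = (25 - 146)**2 = (-121)**2 = 14641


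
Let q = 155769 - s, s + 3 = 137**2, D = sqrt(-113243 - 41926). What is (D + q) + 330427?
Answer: 467430 + 3*I*sqrt(17241) ≈ 4.6743e+5 + 393.92*I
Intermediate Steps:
D = 3*I*sqrt(17241) (D = sqrt(-155169) = 3*I*sqrt(17241) ≈ 393.92*I)
s = 18766 (s = -3 + 137**2 = -3 + 18769 = 18766)
q = 137003 (q = 155769 - 1*18766 = 155769 - 18766 = 137003)
(D + q) + 330427 = (3*I*sqrt(17241) + 137003) + 330427 = (137003 + 3*I*sqrt(17241)) + 330427 = 467430 + 3*I*sqrt(17241)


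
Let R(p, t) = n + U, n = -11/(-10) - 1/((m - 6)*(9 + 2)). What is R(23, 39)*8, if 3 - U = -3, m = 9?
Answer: 9332/165 ≈ 56.558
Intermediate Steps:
U = 6 (U = 3 - 1*(-3) = 3 + 3 = 6)
n = 353/330 (n = -11/(-10) - 1/((9 - 6)*(9 + 2)) = -11*(-⅒) - 1/(3*11) = 11/10 - 1/33 = 353/330 ≈ 1.0697)
R(p, t) = 2333/330 (R(p, t) = 353/330 + 6 = 2333/330)
R(23, 39)*8 = (2333/330)*8 = 9332/165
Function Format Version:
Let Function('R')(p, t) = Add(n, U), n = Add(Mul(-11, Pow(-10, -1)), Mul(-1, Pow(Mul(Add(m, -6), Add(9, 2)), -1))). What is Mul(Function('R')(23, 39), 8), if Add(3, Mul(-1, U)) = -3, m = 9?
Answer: Rational(9332, 165) ≈ 56.558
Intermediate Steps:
U = 6 (U = Add(3, Mul(-1, -3)) = Add(3, 3) = 6)
n = Rational(353, 330) (n = Add(Mul(-11, Pow(-10, -1)), Mul(-1, Pow(Mul(Add(9, -6), Add(9, 2)), -1))) = Add(Mul(-11, Rational(-1, 10)), Mul(-1, Pow(Mul(3, 11), -1))) = Add(Rational(11, 10), Mul(-1, Pow(33, -1))) = Add(Rational(11, 10), Mul(-1, Rational(1, 33))) = Add(Rational(11, 10), Rational(-1, 33)) = Rational(353, 330) ≈ 1.0697)
Function('R')(p, t) = Rational(2333, 330) (Function('R')(p, t) = Add(Rational(353, 330), 6) = Rational(2333, 330))
Mul(Function('R')(23, 39), 8) = Mul(Rational(2333, 330), 8) = Rational(9332, 165)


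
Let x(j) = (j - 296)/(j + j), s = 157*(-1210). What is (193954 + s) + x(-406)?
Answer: 1617855/406 ≈ 3984.9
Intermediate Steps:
s = -189970
x(j) = (-296 + j)/(2*j) (x(j) = (-296 + j)/((2*j)) = (-296 + j)*(1/(2*j)) = (-296 + j)/(2*j))
(193954 + s) + x(-406) = (193954 - 189970) + (½)*(-296 - 406)/(-406) = 3984 + (½)*(-1/406)*(-702) = 3984 + 351/406 = 1617855/406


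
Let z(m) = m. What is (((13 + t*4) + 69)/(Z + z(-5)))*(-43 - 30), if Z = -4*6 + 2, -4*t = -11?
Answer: 2263/9 ≈ 251.44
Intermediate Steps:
t = 11/4 (t = -1/4*(-11) = 11/4 ≈ 2.7500)
Z = -22 (Z = -24 + 2 = -22)
(((13 + t*4) + 69)/(Z + z(-5)))*(-43 - 30) = (((13 + (11/4)*4) + 69)/(-22 - 5))*(-43 - 30) = (((13 + 11) + 69)/(-27))*(-73) = ((24 + 69)*(-1/27))*(-73) = (93*(-1/27))*(-73) = -31/9*(-73) = 2263/9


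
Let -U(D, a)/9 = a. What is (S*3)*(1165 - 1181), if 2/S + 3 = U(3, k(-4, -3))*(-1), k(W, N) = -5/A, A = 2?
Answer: 64/17 ≈ 3.7647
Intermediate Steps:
k(W, N) = -5/2
U(D, a) = -9*a
S = -4/51 (S = 2/(-3 - 9*(-5/2)*(-1)) = 2/(-3 + (45/2)*(-1)) = 2/(-3 - 45/2) = 2/(-51/2) = 2*(-2/51) = -4/51 ≈ -0.078431)
(S*3)*(1165 - 1181) = (-4/51*3)*(1165 - 1181) = -4/17*(-16) = 64/17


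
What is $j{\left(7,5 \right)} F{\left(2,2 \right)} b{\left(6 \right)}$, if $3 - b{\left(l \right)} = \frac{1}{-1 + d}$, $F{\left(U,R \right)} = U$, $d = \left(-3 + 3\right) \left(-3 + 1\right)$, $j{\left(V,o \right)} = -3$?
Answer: $-24$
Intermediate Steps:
$d = 0$ ($d = 0 \left(-2\right) = 0$)
$b{\left(l \right)} = 4$ ($b{\left(l \right)} = 3 - \frac{1}{-1 + 0} = 3 - \frac{1}{-1} = 3 - -1 = 3 + 1 = 4$)
$j{\left(7,5 \right)} F{\left(2,2 \right)} b{\left(6 \right)} = - 3 \cdot 2 \cdot 4 = \left(-3\right) 8 = -24$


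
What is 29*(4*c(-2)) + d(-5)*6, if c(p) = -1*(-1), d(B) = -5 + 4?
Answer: 110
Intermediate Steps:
d(B) = -1
c(p) = 1
29*(4*c(-2)) + d(-5)*6 = 29*(4*1) - 1*6 = 29*4 - 6 = 116 - 6 = 110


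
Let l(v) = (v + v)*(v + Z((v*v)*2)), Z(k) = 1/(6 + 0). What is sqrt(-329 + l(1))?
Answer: 14*I*sqrt(15)/3 ≈ 18.074*I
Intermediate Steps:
Z(k) = 1/6
l(v) = 2*v*(1/6 + v) (l(v) = (v + v)*(v + 1/6) = (2*v)*(1/6 + v) = 2*v*(1/6 + v))
sqrt(-329 + l(1)) = sqrt(-329 + (1/3)*1*(1 + 6*1)) = sqrt(-329 + (1/3)*1*(1 + 6)) = sqrt(-329 + (1/3)*1*7) = sqrt(-329 + 7/3) = sqrt(-980/3) = 14*I*sqrt(15)/3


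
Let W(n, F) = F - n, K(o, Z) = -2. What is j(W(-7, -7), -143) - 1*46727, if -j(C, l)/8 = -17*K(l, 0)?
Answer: -46999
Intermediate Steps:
j(C, l) = -272 (j(C, l) = -(-136)*(-2) = -8*34 = -272)
j(W(-7, -7), -143) - 1*46727 = -272 - 1*46727 = -272 - 46727 = -46999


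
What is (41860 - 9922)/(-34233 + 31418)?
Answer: -31938/2815 ≈ -11.346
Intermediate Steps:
(41860 - 9922)/(-34233 + 31418) = 31938/(-2815) = 31938*(-1/2815) = -31938/2815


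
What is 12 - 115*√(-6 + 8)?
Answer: 12 - 115*√2 ≈ -150.63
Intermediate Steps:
12 - 115*√(-6 + 8) = 12 - 115*√2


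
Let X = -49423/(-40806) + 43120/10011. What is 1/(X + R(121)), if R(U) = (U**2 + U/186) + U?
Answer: 2110629141/31170127786391 ≈ 6.7713e-5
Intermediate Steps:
R(U) = U**2 + 187*U/186 (R(U) = (U**2 + U/186) + U = U**2 + 187*U/186)
X = 751442791/136169622 (X = -49423*(-1/40806) + 43120*(1/10011) = 49423/40806 + 43120/10011 = 751442791/136169622 ≈ 5.5184)
1/(X + R(121)) = 1/(751442791/136169622 + (1/186)*121*(187 + 186*121)) = 1/(751442791/136169622 + (1/186)*121*(187 + 22506)) = 1/(751442791/136169622 + (1/186)*121*22693) = 1/(751442791/136169622 + 2745853/186) = 1/(31170127786391/2110629141) = 2110629141/31170127786391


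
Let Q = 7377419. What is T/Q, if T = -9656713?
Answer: -9656713/7377419 ≈ -1.3090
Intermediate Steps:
T/Q = -9656713/7377419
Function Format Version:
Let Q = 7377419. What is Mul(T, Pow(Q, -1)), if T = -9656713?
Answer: Rational(-9656713, 7377419) ≈ -1.3090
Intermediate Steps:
Mul(T, Pow(Q, -1)) = Mul(-9656713, Pow(7377419, -1)) = Mul(-9656713, Rational(1, 7377419)) = Rational(-9656713, 7377419)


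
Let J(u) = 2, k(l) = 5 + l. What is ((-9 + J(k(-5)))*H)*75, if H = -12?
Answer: 6300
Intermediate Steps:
((-9 + J(k(-5)))*H)*75 = ((-9 + 2)*(-12))*75 = -7*(-12)*75 = 84*75 = 6300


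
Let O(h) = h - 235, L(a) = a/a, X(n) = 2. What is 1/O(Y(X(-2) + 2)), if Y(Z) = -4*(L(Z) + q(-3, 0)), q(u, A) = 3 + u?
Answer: -1/239 ≈ -0.0041841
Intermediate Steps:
L(a) = 1
Y(Z) = -4 (Y(Z) = -4*(1 + (3 - 3)) = -4*(1 + 0) = -4*1 = -4)
O(h) = -235 + h
1/O(Y(X(-2) + 2)) = 1/(-235 - 4) = 1/(-239) = -1/239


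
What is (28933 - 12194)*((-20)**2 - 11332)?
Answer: -182990748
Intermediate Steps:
(28933 - 12194)*((-20)**2 - 11332) = 16739*(400 - 11332) = 16739*(-10932) = -182990748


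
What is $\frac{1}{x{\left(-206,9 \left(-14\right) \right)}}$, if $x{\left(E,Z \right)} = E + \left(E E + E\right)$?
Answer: $\frac{1}{42024} \approx 2.3796 \cdot 10^{-5}$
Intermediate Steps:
$x{\left(E,Z \right)} = E^{2} + 2 E$ ($x{\left(E,Z \right)} = E + \left(E^{2} + E\right) = E + \left(E + E^{2}\right) = E^{2} + 2 E$)
$\frac{1}{x{\left(-206,9 \left(-14\right) \right)}} = \frac{1}{\left(-206\right) \left(2 - 206\right)} = \frac{1}{\left(-206\right) \left(-204\right)} = \frac{1}{42024}$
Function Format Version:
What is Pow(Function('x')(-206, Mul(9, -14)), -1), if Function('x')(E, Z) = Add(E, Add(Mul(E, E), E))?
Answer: Rational(1, 42024) ≈ 2.3796e-5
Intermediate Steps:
Function('x')(E, Z) = Add(Pow(E, 2), Mul(2, E)) (Function('x')(E, Z) = Add(E, Add(Pow(E, 2), E)) = Add(E, Add(E, Pow(E, 2))) = Add(Pow(E, 2), Mul(2, E)))
Pow(Function('x')(-206, Mul(9, -14)), -1) = Pow(Mul(-206, Add(2, -206)), -1) = Pow(Mul(-206, -204), -1) = Pow(42024, -1) = Rational(1, 42024)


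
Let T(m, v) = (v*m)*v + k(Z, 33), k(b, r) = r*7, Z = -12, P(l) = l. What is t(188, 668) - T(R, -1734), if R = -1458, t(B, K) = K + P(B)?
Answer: 4383850873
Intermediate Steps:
k(b, r) = 7*r
t(B, K) = B + K (t(B, K) = K + B = B + K)
T(m, v) = 231 + m*v² (T(m, v) = (v*m)*v + 7*33 = (m*v)*v + 231 = m*v² + 231 = 231 + m*v²)
t(188, 668) - T(R, -1734) = (188 + 668) - (231 - 1458*(-1734)²) = 856 - (231 - 1458*3006756) = 856 - (231 - 4383850248) = 856 - 1*(-4383850017) = 856 + 4383850017 = 4383850873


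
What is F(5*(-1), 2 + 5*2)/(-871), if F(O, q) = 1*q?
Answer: -12/871 ≈ -0.013777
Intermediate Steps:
F(O, q) = q
F(5*(-1), 2 + 5*2)/(-871) = (2 + 5*2)/(-871) = (2 + 10)*(-1/871) = 12*(-1/871) = -12/871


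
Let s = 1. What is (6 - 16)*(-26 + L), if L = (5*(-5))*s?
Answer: 510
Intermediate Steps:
L = -25 (L = (5*(-5))*1 = -25*1 = -25)
(6 - 16)*(-26 + L) = (6 - 16)*(-26 - 25) = -10*(-51) = 510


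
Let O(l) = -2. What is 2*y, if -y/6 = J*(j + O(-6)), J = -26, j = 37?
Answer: 10920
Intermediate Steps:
y = 5460 (y = -(-156)*(37 - 2) = -(-156)*35 = -6*(-910) = 5460)
2*y = 2*5460 = 10920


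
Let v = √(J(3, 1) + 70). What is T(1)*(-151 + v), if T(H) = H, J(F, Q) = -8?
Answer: -151 + √62 ≈ -143.13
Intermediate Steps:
v = √62 (v = √(-8 + 70) = √62 ≈ 7.8740)
T(1)*(-151 + v) = 1*(-151 + √62) = -151 + √62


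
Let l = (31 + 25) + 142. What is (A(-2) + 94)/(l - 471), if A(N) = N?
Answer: -92/273 ≈ -0.33700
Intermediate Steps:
l = 198 (l = 56 + 142 = 198)
(A(-2) + 94)/(l - 471) = (-2 + 94)/(198 - 471) = 92/(-273) = 92*(-1/273) = -92/273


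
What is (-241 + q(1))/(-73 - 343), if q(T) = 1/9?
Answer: 271/468 ≈ 0.57906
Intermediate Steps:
q(T) = 1/9
(-241 + q(1))/(-73 - 343) = (-241 + 1/9)/(-73 - 343) = -2168/9/(-416) = -2168/9*(-1/416) = 271/468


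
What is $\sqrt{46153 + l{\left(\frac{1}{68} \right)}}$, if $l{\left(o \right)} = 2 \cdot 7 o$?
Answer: $\frac{\sqrt{53353106}}{34} \approx 214.83$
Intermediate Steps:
$l{\left(o \right)} = 14 o$
$\sqrt{46153 + l{\left(\frac{1}{68} \right)}} = \sqrt{46153 + \frac{14}{68}} = \sqrt{46153 + 14 \cdot \frac{1}{68}} = \sqrt{46153 + \frac{7}{34}} = \sqrt{\frac{1569209}{34}} = \frac{\sqrt{53353106}}{34}$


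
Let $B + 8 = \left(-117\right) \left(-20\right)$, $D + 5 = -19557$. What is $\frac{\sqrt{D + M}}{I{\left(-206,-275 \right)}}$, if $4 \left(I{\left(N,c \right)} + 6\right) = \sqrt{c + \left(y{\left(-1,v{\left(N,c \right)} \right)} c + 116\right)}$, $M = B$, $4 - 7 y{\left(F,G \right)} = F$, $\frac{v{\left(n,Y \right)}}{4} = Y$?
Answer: $\frac{14 \sqrt{17230}}{\sqrt{4354} + 84 i} \approx 10.627 - 13.529 i$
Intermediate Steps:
$D = -19562$ ($D = -5 - 19557 = -19562$)
$v{\left(n,Y \right)} = 4 Y$
$y{\left(F,G \right)} = \frac{4}{7} - \frac{F}{7}$
$B = 2332$ ($B = -8 - -2340 = -8 + 2340 = 2332$)
$M = 2332$
$I{\left(N,c \right)} = -6 + \frac{\sqrt{116 + \frac{12 c}{7}}}{4}$ ($I{\left(N,c \right)} = -6 + \frac{\sqrt{c + \left(\left(\frac{4}{7} - - \frac{1}{7}\right) c + 116\right)}}{4} = -6 + \frac{\sqrt{c + \left(\left(\frac{4}{7} + \frac{1}{7}\right) c + 116\right)}}{4} = -6 + \frac{\sqrt{c + \left(\frac{5 c}{7} + 116\right)}}{4} = -6 + \frac{\sqrt{c + \left(116 + \frac{5 c}{7}\right)}}{4} = -6 + \frac{\sqrt{116 + \frac{12 c}{7}}}{4}$)
$\frac{\sqrt{D + M}}{I{\left(-206,-275 \right)}} = \frac{\sqrt{-19562 + 2332}}{-6 + \frac{\sqrt{1421 + 21 \left(-275\right)}}{14}} = \frac{\sqrt{-17230}}{-6 + \frac{\sqrt{1421 - 5775}}{14}} = \frac{i \sqrt{17230}}{-6 + \frac{\sqrt{-4354}}{14}} = \frac{i \sqrt{17230}}{-6 + \frac{i \sqrt{4354}}{14}}$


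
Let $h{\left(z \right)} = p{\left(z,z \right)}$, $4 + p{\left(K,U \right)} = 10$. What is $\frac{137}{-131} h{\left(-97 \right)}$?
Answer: $- \frac{822}{131} \approx -6.2748$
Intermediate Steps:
$p{\left(K,U \right)} = 6$ ($p{\left(K,U \right)} = -4 + 10 = 6$)
$h{\left(z \right)} = 6$
$\frac{137}{-131} h{\left(-97 \right)} = \frac{137}{-131} \cdot 6 = 137 \left(- \frac{1}{131}\right) 6 = \left(- \frac{137}{131}\right) 6 = - \frac{822}{131}$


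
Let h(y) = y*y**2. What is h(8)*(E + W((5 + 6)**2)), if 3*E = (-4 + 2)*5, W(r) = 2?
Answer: -2048/3 ≈ -682.67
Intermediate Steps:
E = -10/3 (E = ((-4 + 2)*5)/3 = (-2*5)/3 = (1/3)*(-10) = -10/3 ≈ -3.3333)
h(y) = y**3
h(8)*(E + W((5 + 6)**2)) = 8**3*(-10/3 + 2) = 512*(-4/3) = -2048/3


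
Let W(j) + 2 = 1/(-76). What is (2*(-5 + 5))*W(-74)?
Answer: 0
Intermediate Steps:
W(j) = -153/76 (W(j) = -2 + 1/(-76) = -2 - 1/76 = -153/76)
(2*(-5 + 5))*W(-74) = (2*(-5 + 5))*(-153/76) = (2*0)*(-153/76) = 0*(-153/76) = 0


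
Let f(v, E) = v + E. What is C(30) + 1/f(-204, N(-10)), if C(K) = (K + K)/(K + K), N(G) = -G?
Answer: 193/194 ≈ 0.99485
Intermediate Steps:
f(v, E) = E + v
C(K) = 1 (C(K) = (2*K)/((2*K)) = (2*K)*(1/(2*K)) = 1)
C(30) + 1/f(-204, N(-10)) = 1 + 1/(-1*(-10) - 204) = 1 + 1/(10 - 204) = 1 + 1/(-194) = 1 - 1/194 = 193/194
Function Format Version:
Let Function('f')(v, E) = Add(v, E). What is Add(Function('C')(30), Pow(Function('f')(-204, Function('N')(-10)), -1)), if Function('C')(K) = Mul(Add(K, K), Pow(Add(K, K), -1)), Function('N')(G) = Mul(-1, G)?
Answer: Rational(193, 194) ≈ 0.99485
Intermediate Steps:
Function('f')(v, E) = Add(E, v)
Function('C')(K) = 1 (Function('C')(K) = Mul(Mul(2, K), Pow(Mul(2, K), -1)) = Mul(Mul(2, K), Mul(Rational(1, 2), Pow(K, -1))) = 1)
Add(Function('C')(30), Pow(Function('f')(-204, Function('N')(-10)), -1)) = Add(1, Pow(Add(Mul(-1, -10), -204), -1)) = Add(1, Pow(Add(10, -204), -1)) = Add(1, Pow(-194, -1)) = Add(1, Rational(-1, 194)) = Rational(193, 194)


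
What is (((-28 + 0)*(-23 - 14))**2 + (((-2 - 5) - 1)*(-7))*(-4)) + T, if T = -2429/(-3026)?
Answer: 3247118301/3026 ≈ 1.0731e+6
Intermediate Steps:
T = 2429/3026 (T = -2429*(-1/3026) = 2429/3026 ≈ 0.80271)
(((-28 + 0)*(-23 - 14))**2 + (((-2 - 5) - 1)*(-7))*(-4)) + T = (((-28 + 0)*(-23 - 14))**2 + (((-2 - 5) - 1)*(-7))*(-4)) + 2429/3026 = ((-28*(-37))**2 + ((-7 - 1)*(-7))*(-4)) + 2429/3026 = (1036**2 - 8*(-7)*(-4)) + 2429/3026 = (1073296 + 56*(-4)) + 2429/3026 = (1073296 - 224) + 2429/3026 = 1073072 + 2429/3026 = 3247118301/3026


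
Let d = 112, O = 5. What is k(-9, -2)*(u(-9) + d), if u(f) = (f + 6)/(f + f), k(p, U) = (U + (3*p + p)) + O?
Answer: -7403/2 ≈ -3701.5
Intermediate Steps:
k(p, U) = 5 + U + 4*p (k(p, U) = (U + (3*p + p)) + 5 = (U + 4*p) + 5 = 5 + U + 4*p)
u(f) = (6 + f)/(2*f) (u(f) = (6 + f)/((2*f)) = (6 + f)*(1/(2*f)) = (6 + f)/(2*f))
k(-9, -2)*(u(-9) + d) = (5 - 2 + 4*(-9))*((½)*(6 - 9)/(-9) + 112) = (5 - 2 - 36)*((½)*(-⅑)*(-3) + 112) = -33*(⅙ + 112) = -33*673/6 = -7403/2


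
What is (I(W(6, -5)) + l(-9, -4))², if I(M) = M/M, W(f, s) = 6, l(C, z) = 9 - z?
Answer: 196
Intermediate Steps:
I(M) = 1
(I(W(6, -5)) + l(-9, -4))² = (1 + (9 - 1*(-4)))² = (1 + (9 + 4))² = (1 + 13)² = 14² = 196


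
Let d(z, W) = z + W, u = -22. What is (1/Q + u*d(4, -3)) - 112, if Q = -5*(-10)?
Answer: -6699/50 ≈ -133.98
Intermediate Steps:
Q = 50
d(z, W) = W + z
(1/Q + u*d(4, -3)) - 112 = (1/50 - 22*(-3 + 4)) - 112 = (1/50 - 22*1) - 112 = (1/50 - 22) - 112 = -1099/50 - 112 = -6699/50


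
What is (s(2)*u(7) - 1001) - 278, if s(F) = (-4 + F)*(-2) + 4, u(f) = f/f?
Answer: -1271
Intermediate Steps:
u(f) = 1
s(F) = 12 - 2*F (s(F) = (8 - 2*F) + 4 = 12 - 2*F)
(s(2)*u(7) - 1001) - 278 = ((12 - 2*2)*1 - 1001) - 278 = ((12 - 4)*1 - 1001) - 278 = (8*1 - 1001) - 278 = (8 - 1001) - 278 = -993 - 278 = -1271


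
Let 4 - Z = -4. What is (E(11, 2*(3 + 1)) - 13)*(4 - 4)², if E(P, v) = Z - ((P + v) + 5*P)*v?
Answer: 0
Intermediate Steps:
Z = 8 (Z = 4 - 1*(-4) = 4 + 4 = 8)
E(P, v) = 8 - v*(v + 6*P) (E(P, v) = 8 - ((P + v) + 5*P)*v = 8 - (v + 6*P)*v = 8 - v*(v + 6*P))
(E(11, 2*(3 + 1)) - 13)*(4 - 4)² = ((8 - (2*(3 + 1))² - 6*11*2*(3 + 1)) - 13)*(4 - 4)² = ((8 - (2*4)² - 6*11*2*4) - 13)*0² = ((8 - 1*8² - 6*11*8) - 13)*0 = ((8 - 1*64 - 528) - 13)*0 = ((8 - 64 - 528) - 13)*0 = (-584 - 13)*0 = -597*0 = 0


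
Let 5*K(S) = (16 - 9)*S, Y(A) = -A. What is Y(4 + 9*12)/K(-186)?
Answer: 40/93 ≈ 0.43011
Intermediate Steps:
K(S) = 7*S/5 (K(S) = ((16 - 9)*S)/5 = (7*S)/5 = 7*S/5)
Y(4 + 9*12)/K(-186) = (-(4 + 9*12))/(((7/5)*(-186))) = (-(4 + 108))/(-1302/5) = -1*112*(-5/1302) = -112*(-5/1302) = 40/93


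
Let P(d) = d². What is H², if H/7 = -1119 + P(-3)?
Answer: 60372900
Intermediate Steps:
H = -7770 (H = 7*(-1119 + (-3)²) = 7*(-1119 + 9) = 7*(-1110) = -7770)
H² = (-7770)² = 60372900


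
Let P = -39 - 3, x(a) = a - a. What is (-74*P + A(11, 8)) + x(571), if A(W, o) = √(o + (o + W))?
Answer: 3108 + 3*√3 ≈ 3113.2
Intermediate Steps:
A(W, o) = √(W + 2*o) (A(W, o) = √(o + (W + o)) = √(W + 2*o))
x(a) = 0
P = -42
(-74*P + A(11, 8)) + x(571) = (-74*(-42) + √(11 + 2*8)) + 0 = (3108 + √(11 + 16)) + 0 = (3108 + √27) + 0 = (3108 + 3*√3) + 0 = 3108 + 3*√3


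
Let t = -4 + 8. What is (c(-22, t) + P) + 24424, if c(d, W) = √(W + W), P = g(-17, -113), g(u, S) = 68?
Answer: 24492 + 2*√2 ≈ 24495.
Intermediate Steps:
t = 4
P = 68
c(d, W) = √2*√W (c(d, W) = √(2*W) = √2*√W)
(c(-22, t) + P) + 24424 = (√2*√4 + 68) + 24424 = (√2*2 + 68) + 24424 = (2*√2 + 68) + 24424 = (68 + 2*√2) + 24424 = 24492 + 2*√2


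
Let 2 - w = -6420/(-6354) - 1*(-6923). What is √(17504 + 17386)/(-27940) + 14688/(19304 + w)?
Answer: 15554592/13112527 - √34890/27940 ≈ 1.1796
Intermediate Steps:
w = -7330409/1059 (w = 2 - (-6420/(-6354) - 1*(-6923)) = 2 - (-6420*(-1/6354) + 6923) = 2 - (1070/1059 + 6923) = 2 - 1*7332527/1059 = 2 - 7332527/1059 = -7330409/1059 ≈ -6922.0)
√(17504 + 17386)/(-27940) + 14688/(19304 + w) = √(17504 + 17386)/(-27940) + 14688/(19304 - 7330409/1059) = √34890*(-1/27940) + 14688/(13112527/1059) = -√34890/27940 + 14688*(1059/13112527) = -√34890/27940 + 15554592/13112527 = 15554592/13112527 - √34890/27940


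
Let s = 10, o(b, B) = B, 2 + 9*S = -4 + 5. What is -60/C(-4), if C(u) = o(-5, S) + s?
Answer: -540/89 ≈ -6.0674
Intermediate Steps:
S = -⅑ (S = -2/9 + (-4 + 5)/9 = -2/9 + (⅑)*1 = -2/9 + ⅑ = -⅑ ≈ -0.11111)
C(u) = 89/9 (C(u) = -⅑ + 10 = 89/9)
-60/C(-4) = -60/89/9 = -60*9/89 = -540/89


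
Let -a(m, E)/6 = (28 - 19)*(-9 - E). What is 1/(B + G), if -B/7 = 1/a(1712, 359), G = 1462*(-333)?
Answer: -19872/9674603719 ≈ -2.0540e-6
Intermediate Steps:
a(m, E) = 486 + 54*E (a(m, E) = -6*(28 - 19)*(-9 - E) = -54*(-9 - E) = -6*(-81 - 9*E) = 486 + 54*E)
G = -486846
B = -7/19872 (B = -7/(486 + 54*359) = -7/(486 + 19386) = -7/19872 ≈ -0.00035225)
1/(B + G) = 1/(-7/19872 - 486846) = 1/(-9674603719/19872) = -19872/9674603719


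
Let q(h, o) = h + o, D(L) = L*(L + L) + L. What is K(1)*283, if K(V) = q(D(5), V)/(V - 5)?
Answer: -3962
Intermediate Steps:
D(L) = L + 2*L**2 (D(L) = L*(2*L) + L = 2*L**2 + L = L + 2*L**2)
K(V) = (55 + V)/(-5 + V) (K(V) = (5*(1 + 2*5) + V)/(V - 5) = (5*(1 + 10) + V)/(-5 + V) = (5*11 + V)/(-5 + V) = (55 + V)/(-5 + V))
K(1)*283 = ((55 + 1)/(-5 + 1))*283 = (56/(-4))*283 = -1/4*56*283 = -14*283 = -3962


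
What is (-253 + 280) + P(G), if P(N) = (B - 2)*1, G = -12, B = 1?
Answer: 26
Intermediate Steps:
P(N) = -1 (P(N) = (1 - 2)*1 = -1*1 = -1)
(-253 + 280) + P(G) = (-253 + 280) - 1 = 27 - 1 = 26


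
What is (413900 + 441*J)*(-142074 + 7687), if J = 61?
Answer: -59237923987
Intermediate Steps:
(413900 + 441*J)*(-142074 + 7687) = (413900 + 441*61)*(-142074 + 7687) = (413900 + 26901)*(-134387) = 440801*(-134387) = -59237923987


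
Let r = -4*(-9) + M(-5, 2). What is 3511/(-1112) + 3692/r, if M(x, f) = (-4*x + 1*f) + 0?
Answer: 1950933/32248 ≈ 60.498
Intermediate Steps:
M(x, f) = f - 4*x (M(x, f) = (-4*x + f) + 0 = (f - 4*x) + 0 = f - 4*x)
r = 58 (r = -4*(-9) + (2 - 4*(-5)) = 36 + (2 + 20) = 36 + 22 = 58)
3511/(-1112) + 3692/r = 3511/(-1112) + 3692/58 = 3511*(-1/1112) + 3692*(1/58) = -3511/1112 + 1846/29 = 1950933/32248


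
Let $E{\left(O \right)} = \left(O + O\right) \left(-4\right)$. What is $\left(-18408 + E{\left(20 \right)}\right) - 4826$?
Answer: $-23394$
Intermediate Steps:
$E{\left(O \right)} = - 8 O$ ($E{\left(O \right)} = 2 O \left(-4\right) = - 8 O$)
$\left(-18408 + E{\left(20 \right)}\right) - 4826 = \left(-18408 - 160\right) - 4826 = -18568 - 4826 = -23394$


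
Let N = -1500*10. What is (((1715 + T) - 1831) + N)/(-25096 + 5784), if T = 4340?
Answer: 1347/2414 ≈ 0.55799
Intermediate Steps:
N = -15000
(((1715 + T) - 1831) + N)/(-25096 + 5784) = (((1715 + 4340) - 1831) - 15000)/(-25096 + 5784) = ((6055 - 1831) - 15000)/(-19312) = (4224 - 15000)*(-1/19312) = -10776*(-1/19312) = 1347/2414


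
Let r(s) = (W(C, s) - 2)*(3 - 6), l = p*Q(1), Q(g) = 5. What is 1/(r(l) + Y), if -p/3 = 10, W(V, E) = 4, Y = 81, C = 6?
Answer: 1/75 ≈ 0.013333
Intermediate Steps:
p = -30 (p = -3*10 = -30)
l = -150 (l = -30*5 = -150)
r(s) = -6 (r(s) = (4 - 2)*(3 - 6) = 2*(-3) = -6)
1/(r(l) + Y) = 1/(-6 + 81) = 1/75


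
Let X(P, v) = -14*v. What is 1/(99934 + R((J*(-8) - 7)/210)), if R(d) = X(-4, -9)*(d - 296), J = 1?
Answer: 1/62629 ≈ 1.5967e-5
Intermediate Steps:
R(d) = -37296 + 126*d (R(d) = (-14*(-9))*(d - 296) = 126*(-296 + d) = -37296 + 126*d)
1/(99934 + R((J*(-8) - 7)/210)) = 1/(99934 + (-37296 + 126*((1*(-8) - 7)/210))) = 1/(99934 + (-37296 + 126*((-8 - 7)*(1/210)))) = 1/(99934 + (-37296 + 126*(-15*1/210))) = 1/(99934 + (-37296 + 126*(-1/14))) = 1/(99934 + (-37296 - 9)) = 1/(99934 - 37305) = 1/62629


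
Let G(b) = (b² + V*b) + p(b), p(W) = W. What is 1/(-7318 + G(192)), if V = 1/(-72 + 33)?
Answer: 13/386530 ≈ 3.3633e-5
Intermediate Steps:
V = -1/39 (V = 1/(-39) = -1/39 ≈ -0.025641)
G(b) = b² + 38*b/39 (G(b) = (b² - b/39) + b = b² + 38*b/39)
1/(-7318 + G(192)) = 1/(-7318 + (1/39)*192*(38 + 39*192)) = 1/(-7318 + (1/39)*192*(38 + 7488)) = 1/(-7318 + (1/39)*192*7526) = 1/(-7318 + 481664/13) = 1/(386530/13) = 13/386530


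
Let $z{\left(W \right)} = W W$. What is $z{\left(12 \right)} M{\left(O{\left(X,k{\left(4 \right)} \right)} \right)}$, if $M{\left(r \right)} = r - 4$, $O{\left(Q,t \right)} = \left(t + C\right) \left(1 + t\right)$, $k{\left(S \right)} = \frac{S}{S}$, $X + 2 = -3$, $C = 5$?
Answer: $1152$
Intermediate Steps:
$X = -5$ ($X = -2 - 3 = -5$)
$k{\left(S \right)} = 1$
$O{\left(Q,t \right)} = \left(1 + t\right) \left(5 + t\right)$ ($O{\left(Q,t \right)} = \left(t + 5\right) \left(1 + t\right) = \left(5 + t\right) \left(1 + t\right) = \left(1 + t\right) \left(5 + t\right)$)
$z{\left(W \right)} = W^{2}$
$M{\left(r \right)} = -4 + r$
$z{\left(12 \right)} M{\left(O{\left(X,k{\left(4 \right)} \right)} \right)} = 12^{2} \left(-4 + \left(5 + 1^{2} + 6 \cdot 1\right)\right) = 144 \left(-4 + \left(5 + 1 + 6\right)\right) = 144 \left(-4 + 12\right) = 144 \cdot 8 = 1152$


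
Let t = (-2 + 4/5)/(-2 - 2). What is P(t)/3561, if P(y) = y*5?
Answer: 1/2374 ≈ 0.00042123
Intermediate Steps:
t = 3/10 (t = (-2 + 4*(⅕))/(-4) = (-2 + ⅘)*(-¼) = -6/5*(-¼) = 3/10 ≈ 0.30000)
P(y) = 5*y
P(t)/3561 = (5*(3/10))/3561 = (1/3561)*(3/2) = 1/2374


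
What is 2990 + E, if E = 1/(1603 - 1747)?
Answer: 430559/144 ≈ 2990.0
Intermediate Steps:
E = -1/144 (E = 1/(-144) = -1/144 ≈ -0.0069444)
2990 + E = 2990 - 1/144 = 430559/144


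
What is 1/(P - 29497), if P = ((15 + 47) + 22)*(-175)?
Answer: -1/44197 ≈ -2.2626e-5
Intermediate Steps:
P = -14700 (P = (62 + 22)*(-175) = 84*(-175) = -14700)
1/(P - 29497) = 1/(-14700 - 29497) = 1/(-44197) = -1/44197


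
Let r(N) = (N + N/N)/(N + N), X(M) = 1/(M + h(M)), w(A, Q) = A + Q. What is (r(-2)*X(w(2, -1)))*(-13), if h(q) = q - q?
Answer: -13/4 ≈ -3.2500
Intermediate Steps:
h(q) = 0
X(M) = 1/M (X(M) = 1/(M + 0) = 1/M)
r(N) = (1 + N)/(2*N) (r(N) = (N + 1)/((2*N)) = (1 + N)*(1/(2*N)) = (1 + N)/(2*N))
(r(-2)*X(w(2, -1)))*(-13) = (((½)*(1 - 2)/(-2))/(2 - 1))*(-13) = (((½)*(-½)*(-1))/1)*(-13) = ((¼)*1)*(-13) = (¼)*(-13) = -13/4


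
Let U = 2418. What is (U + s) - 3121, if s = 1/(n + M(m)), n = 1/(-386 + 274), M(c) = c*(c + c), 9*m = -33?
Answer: -19046777/27095 ≈ -702.96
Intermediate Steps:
m = -11/3 (m = (⅑)*(-33) = -11/3 ≈ -3.6667)
M(c) = 2*c² (M(c) = c*(2*c) = 2*c²)
n = -1/112 (n = 1/(-112) = -1/112 ≈ -0.0089286)
s = 1008/27095 (s = 1/(-1/112 + 2*(-11/3)²) = 1/(-1/112 + 2*(121/9)) = 1/(-1/112 + 242/9) = 1/(27095/1008) = 1008/27095 ≈ 0.037202)
(U + s) - 3121 = (2418 + 1008/27095) - 3121 = 65516718/27095 - 3121 = -19046777/27095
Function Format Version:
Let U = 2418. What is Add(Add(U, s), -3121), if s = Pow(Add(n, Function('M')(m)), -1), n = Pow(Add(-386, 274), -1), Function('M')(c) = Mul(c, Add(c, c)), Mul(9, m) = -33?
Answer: Rational(-19046777, 27095) ≈ -702.96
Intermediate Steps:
m = Rational(-11, 3) (m = Mul(Rational(1, 9), -33) = Rational(-11, 3) ≈ -3.6667)
Function('M')(c) = Mul(2, Pow(c, 2)) (Function('M')(c) = Mul(c, Mul(2, c)) = Mul(2, Pow(c, 2)))
n = Rational(-1, 112) (n = Pow(-112, -1) = Rational(-1, 112) ≈ -0.0089286)
s = Rational(1008, 27095) (s = Pow(Add(Rational(-1, 112), Mul(2, Pow(Rational(-11, 3), 2))), -1) = Pow(Add(Rational(-1, 112), Mul(2, Rational(121, 9))), -1) = Pow(Add(Rational(-1, 112), Rational(242, 9)), -1) = Pow(Rational(27095, 1008), -1) = Rational(1008, 27095) ≈ 0.037202)
Add(Add(U, s), -3121) = Add(Add(2418, Rational(1008, 27095)), -3121) = Add(Rational(65516718, 27095), -3121) = Rational(-19046777, 27095)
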